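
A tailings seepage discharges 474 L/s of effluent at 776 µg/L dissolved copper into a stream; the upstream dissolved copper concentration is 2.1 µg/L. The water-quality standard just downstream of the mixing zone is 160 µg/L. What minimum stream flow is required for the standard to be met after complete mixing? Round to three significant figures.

Set C_mix = 160: (Q·2.100 + 474.0·776.0) / (Q + 474.0) = 160
→ Q = 474.0·(776.0 − 160)/(160 − 2.100) = 1849 L/s.

1850 L/s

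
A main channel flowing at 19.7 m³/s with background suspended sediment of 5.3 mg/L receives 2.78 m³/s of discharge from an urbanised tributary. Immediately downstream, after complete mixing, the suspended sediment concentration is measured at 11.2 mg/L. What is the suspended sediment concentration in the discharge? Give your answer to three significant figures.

Mass balance: 19.70·5.300 + 2.780·Cₑ = 22.48·11.20
→ Cₑ = (22.48·11.20 − 19.70·5.300) / 2.780 = 53.01 mg/L.

53.0 mg/L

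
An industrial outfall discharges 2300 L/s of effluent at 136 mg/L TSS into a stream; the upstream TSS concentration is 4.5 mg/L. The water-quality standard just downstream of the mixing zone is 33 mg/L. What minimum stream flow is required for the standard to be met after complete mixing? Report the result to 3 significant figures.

Set C_mix = 33: (Q·4.500 + 2300·136.0) / (Q + 2300) = 33
→ Q = 2300·(136.0 − 33)/(33 − 4.500) = 8312 L/s.

8310 L/s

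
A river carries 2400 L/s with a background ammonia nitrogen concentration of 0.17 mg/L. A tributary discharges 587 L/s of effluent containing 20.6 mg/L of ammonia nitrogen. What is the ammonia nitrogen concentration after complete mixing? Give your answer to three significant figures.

4.18 mg/L

Flow-weighted average: C = (2400·0.1700 + 587.0·20.60) / 2987 = 12500/2987 = 4.185 mg/L.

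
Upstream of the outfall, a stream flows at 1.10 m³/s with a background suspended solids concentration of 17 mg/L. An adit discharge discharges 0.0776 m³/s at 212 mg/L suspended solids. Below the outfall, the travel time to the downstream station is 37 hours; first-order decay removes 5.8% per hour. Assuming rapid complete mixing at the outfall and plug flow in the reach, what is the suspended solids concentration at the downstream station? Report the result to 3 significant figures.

Mass balance: C = (1.100·17.00 + 0.07760·212.0) / 1.178 = 35.15/1.178 = 29.85 mg/L.
5.8%/h lost → k = −ln(1 − 0.058) = 0.05975 h⁻¹.
Applying C = C₀e^(−kt): 29.85 × 0.1096 = 3.272 mg/L.

3.27 mg/L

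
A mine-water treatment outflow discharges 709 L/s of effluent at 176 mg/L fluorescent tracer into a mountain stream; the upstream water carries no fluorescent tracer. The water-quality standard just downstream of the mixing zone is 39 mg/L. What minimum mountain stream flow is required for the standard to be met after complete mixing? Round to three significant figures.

Set C_mix = 39: (Q·0 + 709.0·176.0) / (Q + 709.0) = 39
→ Q = 709.0·(176.0 − 39)/(39 − 0) = 2491 L/s.

2490 L/s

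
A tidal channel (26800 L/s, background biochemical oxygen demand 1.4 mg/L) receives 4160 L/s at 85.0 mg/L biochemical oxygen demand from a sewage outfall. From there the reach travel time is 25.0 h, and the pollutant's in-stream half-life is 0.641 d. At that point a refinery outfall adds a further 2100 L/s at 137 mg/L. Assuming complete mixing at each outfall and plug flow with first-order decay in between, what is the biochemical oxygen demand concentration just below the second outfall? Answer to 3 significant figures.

Mixed concentration C = ΣQC/ΣQ = (26800·1.400 + 4160·85.00) / 30960 = 391100/30960 = 12.63 mg/L; combined flow 30960 L/s.
Half-life 0.641 d → k = ln 2 / 0.641 = 1.081 d⁻¹.
Decay over the reach: 12.63·exp(−kt) = 12.63·0.3242 = 4.096 mg/L.
At the second outfall, C = (30960·4.096 + 2100·137.0) / (30960 + 2100) = 12.54 mg/L.

12.5 mg/L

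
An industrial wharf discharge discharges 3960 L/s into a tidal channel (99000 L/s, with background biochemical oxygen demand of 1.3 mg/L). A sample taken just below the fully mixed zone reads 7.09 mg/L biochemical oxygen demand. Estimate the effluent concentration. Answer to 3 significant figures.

Mass balance: 99000·1.300 + 3960·Cₑ = 103000·7.090
→ Cₑ = (103000·7.090 − 99000·1.300) / 3960 = 151.8 mg/L.

152 mg/L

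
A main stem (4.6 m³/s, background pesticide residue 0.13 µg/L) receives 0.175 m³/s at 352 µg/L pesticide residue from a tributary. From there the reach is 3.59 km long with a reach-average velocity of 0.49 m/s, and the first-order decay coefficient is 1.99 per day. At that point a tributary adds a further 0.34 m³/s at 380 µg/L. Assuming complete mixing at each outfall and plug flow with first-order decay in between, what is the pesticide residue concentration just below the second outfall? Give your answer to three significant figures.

Mixed concentration C = ΣQC/ΣQ = (4.600·0.1300 + 0.1750·352.0) / 4.775 = 62.20/4.775 = 13.03 µg/L; combined flow 4.775 m³/s.
Travel time t = 3.59·1000 / 0.49 = 7327 s = 2.035 h.
After decay, C = 13.03 × e^(−kt) = 13.03 × 0.8447 = 11.00 µg/L.
Second outfall: C = (4.775·11.00 + 0.3400·380.0)/5.115 = 35.53 µg/L.

35.5 µg/L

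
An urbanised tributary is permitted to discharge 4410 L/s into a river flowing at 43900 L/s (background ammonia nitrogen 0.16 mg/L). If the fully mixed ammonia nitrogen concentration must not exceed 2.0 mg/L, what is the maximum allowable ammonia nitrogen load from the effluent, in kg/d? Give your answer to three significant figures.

Mass balance at the limit: 43900·0.1600 + 4410·Cₑ = 48310·2.0 → Cₑ = 20.32 mg/L.
4410 L/s = 4.410 m³/s. Load = 4.410 m³/s × 20.32 g/m³ × 86 400 s/d = 7741 kg/d.

7740 kg/d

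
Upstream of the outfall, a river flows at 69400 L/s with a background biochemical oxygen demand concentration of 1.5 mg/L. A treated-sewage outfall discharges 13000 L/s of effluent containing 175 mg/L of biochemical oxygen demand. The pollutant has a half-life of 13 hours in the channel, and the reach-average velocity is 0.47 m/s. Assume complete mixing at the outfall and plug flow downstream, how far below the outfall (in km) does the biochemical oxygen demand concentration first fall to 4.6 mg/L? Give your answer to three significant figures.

Flow-weighted average: C = (69400·1.500 + 13000·175.0) / 82400 = 2379000/82400 = 28.87 mg/L.
Half-life 13 h → k = ln 2 / 13 = 0.05332 h⁻¹ = 1.280 d⁻¹.
Set 28.87·exp(−k·t) = 4.6 → t = ln(28.87/4.6)/k = 124000 s = 34.45 h.
Distance = v·t = 0.47·124000 = 58290 m = 58.29 km.

58.3 km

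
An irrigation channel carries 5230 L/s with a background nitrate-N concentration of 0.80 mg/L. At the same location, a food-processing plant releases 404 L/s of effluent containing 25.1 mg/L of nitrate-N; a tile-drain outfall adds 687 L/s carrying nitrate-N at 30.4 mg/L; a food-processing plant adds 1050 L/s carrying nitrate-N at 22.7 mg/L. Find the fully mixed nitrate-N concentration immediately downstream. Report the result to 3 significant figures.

Mass balance: C = (5230·0.8000 + 404.0·25.10 + 687.0·30.40 + 1050·22.70) / 7371 = 59040/7371 = 8.010 mg/L.

8.01 mg/L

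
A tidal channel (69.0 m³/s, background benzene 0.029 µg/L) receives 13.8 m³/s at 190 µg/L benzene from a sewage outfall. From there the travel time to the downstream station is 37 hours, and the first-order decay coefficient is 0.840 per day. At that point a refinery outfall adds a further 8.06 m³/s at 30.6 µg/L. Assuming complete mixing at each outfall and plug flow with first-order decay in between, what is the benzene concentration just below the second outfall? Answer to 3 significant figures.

10.6 µg/L

Flow-weighted average: C = (69.00·0.02900 + 13.80·190.0) / 82.80 = 2624/82.80 = 31.69 µg/L; combined flow 82.80 m³/s.
Decay over the reach: 31.69·exp(−kt) = 31.69·0.2739 = 8.680 µg/L.
At the second outfall, C = (82.80·8.680 + 8.060·30.60) / (82.80 + 8.060) = 10.62 µg/L.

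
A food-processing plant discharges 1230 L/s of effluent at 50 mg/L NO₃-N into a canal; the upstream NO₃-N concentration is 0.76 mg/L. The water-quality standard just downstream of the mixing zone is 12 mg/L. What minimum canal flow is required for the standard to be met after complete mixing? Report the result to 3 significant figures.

Set C_mix = 12: (Q·0.7600 + 1230·50.00) / (Q + 1230) = 12
→ Q = 1230·(50.00 − 12)/(12 − 0.7600) = 4158 L/s.

4160 L/s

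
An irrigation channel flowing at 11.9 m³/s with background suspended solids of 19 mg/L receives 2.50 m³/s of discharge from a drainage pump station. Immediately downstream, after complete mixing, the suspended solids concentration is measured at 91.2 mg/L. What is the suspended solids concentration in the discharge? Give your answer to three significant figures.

Mass balance: 11.90·19.00 + 2.500·Cₑ = 14.40·91.20
→ Cₑ = (14.40·91.20 − 11.90·19.00) / 2.500 = 434.9 mg/L.

435 mg/L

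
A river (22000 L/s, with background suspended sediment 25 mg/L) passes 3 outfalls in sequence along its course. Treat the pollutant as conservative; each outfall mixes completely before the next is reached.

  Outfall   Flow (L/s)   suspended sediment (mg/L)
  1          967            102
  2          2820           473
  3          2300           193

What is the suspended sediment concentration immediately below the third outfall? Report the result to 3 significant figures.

After outfall 1: Q = 22000 + 967.0 = 22970 L/s; C = (22000·25.00 + 967.0·102.0)/22970 = 28.24 mg/L.
After outfall 2: Q = 22970 + 2820 = 25790 L/s; C = (22970·28.24 + 2820·473.0)/25790 = 76.88 mg/L.
After outfall 3: Q = 25790 + 2300 = 28090 L/s; C = (25790·76.88 + 2300·193.0)/28090 = 86.39 mg/L.

86.4 mg/L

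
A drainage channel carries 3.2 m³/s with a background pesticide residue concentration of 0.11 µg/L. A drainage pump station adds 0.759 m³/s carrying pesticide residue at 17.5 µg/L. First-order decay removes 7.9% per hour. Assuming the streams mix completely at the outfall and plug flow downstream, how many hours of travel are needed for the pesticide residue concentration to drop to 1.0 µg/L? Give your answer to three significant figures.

After mixing, C = (3.200·0.1100 + 0.7590·17.50) / 3.959 = 13.63/3.959 = 3.444 µg/L.
7.9%/h lost → k = −ln(1 − 0.079) = 0.08230 h⁻¹.
3.444·exp(−k·t) = 1.0 → t = ln(3.444/1.0)/k = 54100 s = 15.03 h.

15.0 h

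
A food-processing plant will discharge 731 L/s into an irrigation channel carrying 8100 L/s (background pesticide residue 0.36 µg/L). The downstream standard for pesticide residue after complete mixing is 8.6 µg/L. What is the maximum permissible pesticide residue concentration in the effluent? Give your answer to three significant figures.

99.9 µg/L

At the limit, (Qr·Cr + Qe·Cₑ)/(Qr + Qe) = 8.6:
Cₑ = (8831·8.6 − 8100·0.3600) / 731.0 = 99.91 µg/L.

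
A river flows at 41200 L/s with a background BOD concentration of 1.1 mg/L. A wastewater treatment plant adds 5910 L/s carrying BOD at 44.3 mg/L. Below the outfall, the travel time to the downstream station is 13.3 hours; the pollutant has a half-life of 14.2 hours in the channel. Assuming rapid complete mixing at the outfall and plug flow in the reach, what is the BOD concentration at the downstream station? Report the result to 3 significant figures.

3.41 mg/L

Mixed concentration C = ΣQC/ΣQ = (41200·1.100 + 5910·44.30) / 47110 = 307100/47110 = 6.519 mg/L.
Half-life 14.2 h → k = ln 2 / 14.2 = 0.04881 h⁻¹ = 1.172 d⁻¹.
Decay over the reach: 6.519·exp(−kt) = 6.519·0.5225 = 3.406 mg/L.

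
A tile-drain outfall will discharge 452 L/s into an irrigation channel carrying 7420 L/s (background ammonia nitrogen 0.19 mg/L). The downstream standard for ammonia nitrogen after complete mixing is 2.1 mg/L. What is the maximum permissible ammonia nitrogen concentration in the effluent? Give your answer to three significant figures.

33.5 mg/L

At the limit, (Qr·Cr + Qe·Cₑ)/(Qr + Qe) = 2.1:
Cₑ = (7872·2.1 − 7420·0.1900) / 452.0 = 33.45 mg/L.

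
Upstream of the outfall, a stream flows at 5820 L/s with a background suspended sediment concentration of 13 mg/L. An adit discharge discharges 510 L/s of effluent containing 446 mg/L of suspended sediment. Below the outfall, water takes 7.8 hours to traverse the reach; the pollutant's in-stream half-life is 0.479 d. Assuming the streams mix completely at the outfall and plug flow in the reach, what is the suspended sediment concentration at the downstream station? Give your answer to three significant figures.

29.9 mg/L

After mixing, C = (5820·13.00 + 510.0·446.0) / 6330 = 303100/6330 = 47.89 mg/L.
Half-life 0.479 d → k = ln 2 / 0.479 = 1.447 d⁻¹.
After decay, C = 47.89 × e^(−kt) = 47.89 × 0.6248 = 29.92 mg/L.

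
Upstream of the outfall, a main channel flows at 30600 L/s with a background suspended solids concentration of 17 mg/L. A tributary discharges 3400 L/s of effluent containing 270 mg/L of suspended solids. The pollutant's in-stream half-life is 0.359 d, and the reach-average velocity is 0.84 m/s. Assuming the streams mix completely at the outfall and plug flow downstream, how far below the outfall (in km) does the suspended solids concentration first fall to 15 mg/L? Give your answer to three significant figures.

39.0 km

After mixing, C = (30600·17.00 + 3400·270.0) / 34000 = 1438000/34000 = 42.30 mg/L.
Half-life 0.359 d → k = ln 2 / 0.359 = 1.931 d⁻¹.
Set 42.30·exp(−k·t) = 15 → t = ln(42.30/15)/k = 46390 s = 12.89 h.
Distance = v·t = 0.84·46390 = 38970 m = 38.97 km.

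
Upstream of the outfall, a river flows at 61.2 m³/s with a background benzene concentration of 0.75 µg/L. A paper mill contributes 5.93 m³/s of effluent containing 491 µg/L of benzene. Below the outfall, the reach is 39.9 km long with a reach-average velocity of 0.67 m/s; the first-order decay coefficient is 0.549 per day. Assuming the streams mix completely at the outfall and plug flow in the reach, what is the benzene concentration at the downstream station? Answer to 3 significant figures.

30.2 µg/L

Mass balance: C = (61.20·0.7500 + 5.930·491.0) / 67.13 = 2958/67.13 = 44.06 µg/L.
Travel time t = 39.9·1000 / 0.67 = 59550 s = 16.54 h.
First-order decay: C = 44.06·exp(−k·t) = 44.06·0.6850 = 30.18 µg/L.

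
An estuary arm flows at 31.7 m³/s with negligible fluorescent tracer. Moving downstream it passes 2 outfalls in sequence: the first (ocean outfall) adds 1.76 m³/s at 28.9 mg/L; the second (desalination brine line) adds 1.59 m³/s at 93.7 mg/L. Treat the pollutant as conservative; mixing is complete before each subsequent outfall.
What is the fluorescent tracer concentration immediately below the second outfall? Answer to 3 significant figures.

After outfall 1: Q = 31.70 + 1.760 = 33.46 m³/s; C = (31.70·0 + 1.760·28.90)/33.46 = 1.520 mg/L.
After outfall 2: Q = 33.46 + 1.590 = 35.05 m³/s; C = (33.46·1.520 + 1.590·93.70)/35.05 = 5.702 mg/L.

5.70 mg/L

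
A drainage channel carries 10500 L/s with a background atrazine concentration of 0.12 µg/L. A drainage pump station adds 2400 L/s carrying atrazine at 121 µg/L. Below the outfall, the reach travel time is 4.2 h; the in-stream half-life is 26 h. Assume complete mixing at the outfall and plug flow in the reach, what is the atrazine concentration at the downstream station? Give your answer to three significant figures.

Mixed concentration C = ΣQC/ΣQ = (10500·0.1200 + 2400·121.0) / 12900 = 291700/12900 = 22.61 µg/L.
Half-life 26 h → k = ln 2 / 26 = 0.02666 h⁻¹ = 0.6398 d⁻¹.
First-order decay: C = 22.61·exp(−k·t) = 22.61·0.8941 = 20.21 µg/L.

20.2 µg/L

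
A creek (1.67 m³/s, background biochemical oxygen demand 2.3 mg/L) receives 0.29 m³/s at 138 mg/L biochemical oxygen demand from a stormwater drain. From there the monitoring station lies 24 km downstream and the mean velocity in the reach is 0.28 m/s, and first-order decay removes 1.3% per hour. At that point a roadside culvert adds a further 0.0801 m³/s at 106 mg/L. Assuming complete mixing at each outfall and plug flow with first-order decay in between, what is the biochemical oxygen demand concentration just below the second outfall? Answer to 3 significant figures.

Mixed concentration C = ΣQC/ΣQ = (1.670·2.300 + 0.2900·138.0) / 1.960 = 43.86/1.960 = 22.38 mg/L; combined flow 1.960 m³/s.
Travel time t = 24·1000 / 0.28 = 85710 s = 23.81 h.
1.3%/h lost → k = −ln(1 − 0.013) = 0.01309 h⁻¹.
After decay, C = 22.38 × e^(−kt) = 22.38 × 0.7323 = 16.39 mg/L.
At the second outfall, C = (1.960·16.39 + 0.08010·106.0) / (1.960 + 0.08010) = 19.91 mg/L.

19.9 mg/L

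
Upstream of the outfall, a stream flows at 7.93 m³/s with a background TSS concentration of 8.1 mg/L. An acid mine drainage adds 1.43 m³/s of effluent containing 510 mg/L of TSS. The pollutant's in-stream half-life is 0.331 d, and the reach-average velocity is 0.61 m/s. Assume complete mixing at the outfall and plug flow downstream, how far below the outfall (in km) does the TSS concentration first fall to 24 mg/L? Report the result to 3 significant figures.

After mixing, C = (7.930·8.100 + 1.430·510.0) / 9.360 = 793.5/9.360 = 84.78 mg/L.
Half-life 0.331 d → k = ln 2 / 0.331 = 2.094 d⁻¹.
Set 84.78·exp(−k·t) = 24 → t = ln(84.78/24)/k = 52070 s = 14.46 h.
Distance = v·t = 0.61·52070 = 31760 m = 31.76 km.

31.8 km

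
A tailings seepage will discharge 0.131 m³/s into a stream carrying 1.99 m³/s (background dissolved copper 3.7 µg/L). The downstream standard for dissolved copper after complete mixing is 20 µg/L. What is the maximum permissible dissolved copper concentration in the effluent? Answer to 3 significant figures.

At the limit, (Qr·Cr + Qe·Cₑ)/(Qr + Qe) = 20:
Cₑ = (2.121·20 − 1.990·3.700) / 0.1310 = 267.6 µg/L.

268 µg/L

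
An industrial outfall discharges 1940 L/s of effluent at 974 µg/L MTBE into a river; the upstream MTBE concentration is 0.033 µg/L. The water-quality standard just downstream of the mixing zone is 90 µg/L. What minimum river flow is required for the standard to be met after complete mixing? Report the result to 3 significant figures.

19100 L/s

Set C_mix = 90: (Q·0.03300 + 1940·974.0) / (Q + 1940) = 90
→ Q = 1940·(974.0 − 90)/(90 − 0.03300) = 19060 L/s.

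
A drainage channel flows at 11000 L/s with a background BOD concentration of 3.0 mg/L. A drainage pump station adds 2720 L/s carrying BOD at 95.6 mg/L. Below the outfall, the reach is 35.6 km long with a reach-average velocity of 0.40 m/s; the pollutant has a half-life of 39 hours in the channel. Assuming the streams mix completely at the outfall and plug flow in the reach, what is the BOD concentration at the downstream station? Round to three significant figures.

13.8 mg/L

After mixing, C = (11000·3.000 + 2720·95.60) / 13720 = 293000/13720 = 21.36 mg/L.
Travel time t = 35.6·1000 / 0.40 = 89000 s = 24.72 h.
Half-life 39 h → k = ln 2 / 39 = 0.01777 h⁻¹ = 0.4266 d⁻¹.
After decay, C = 21.36 × e^(−kt) = 21.36 × 0.6444 = 13.76 mg/L.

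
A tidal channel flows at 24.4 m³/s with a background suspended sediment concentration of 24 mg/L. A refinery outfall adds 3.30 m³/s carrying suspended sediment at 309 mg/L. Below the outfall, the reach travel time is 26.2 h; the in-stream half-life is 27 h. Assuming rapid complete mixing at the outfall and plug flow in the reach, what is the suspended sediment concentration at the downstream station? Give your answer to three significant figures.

29.6 mg/L

Conservation of mass: C = (24.40·24.00 + 3.300·309.0) / 27.70 = 1605/27.70 = 57.95 mg/L.
Half-life 27 h → k = ln 2 / 27 = 0.02567 h⁻¹ = 0.6161 d⁻¹.
Applying C = C₀e^(−kt): 57.95 × 0.5104 = 29.58 mg/L.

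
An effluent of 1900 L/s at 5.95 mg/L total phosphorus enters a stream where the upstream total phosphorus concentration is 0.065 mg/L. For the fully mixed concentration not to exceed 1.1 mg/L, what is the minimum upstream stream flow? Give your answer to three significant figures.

8900 L/s

Set C_mix = 1.1: (Q·0.06500 + 1900·5.950) / (Q + 1900) = 1.1
→ Q = 1900·(5.950 − 1.1)/(1.1 − 0.06500) = 8903 L/s.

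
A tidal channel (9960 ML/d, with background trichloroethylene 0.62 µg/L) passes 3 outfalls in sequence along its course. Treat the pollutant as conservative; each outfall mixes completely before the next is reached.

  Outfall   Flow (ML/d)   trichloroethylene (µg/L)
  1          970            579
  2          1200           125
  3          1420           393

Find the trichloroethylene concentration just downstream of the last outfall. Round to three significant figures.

After outfall 1: Q = 9960 + 970.0 = 10930 ML/d; C = (9960·0.6200 + 970.0·579.0)/10930 = 51.95 µg/L.
After outfall 2: Q = 10930 + 1200 = 12130 ML/d; C = (10930·51.95 + 1200·125.0)/12130 = 59.18 µg/L.
After outfall 3: Q = 12130 + 1420 = 13550 ML/d; C = (12130·59.18 + 1420·393.0)/13550 = 94.16 µg/L.

94.2 µg/L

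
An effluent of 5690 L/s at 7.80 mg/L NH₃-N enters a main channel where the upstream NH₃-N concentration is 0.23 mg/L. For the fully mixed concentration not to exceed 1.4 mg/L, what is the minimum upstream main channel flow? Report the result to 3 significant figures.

Set C_mix = 1.4: (Q·0.2300 + 5690·7.800) / (Q + 5690) = 1.4
→ Q = 5690·(7.800 − 1.4)/(1.4 − 0.2300) = 31120 L/s.

31100 L/s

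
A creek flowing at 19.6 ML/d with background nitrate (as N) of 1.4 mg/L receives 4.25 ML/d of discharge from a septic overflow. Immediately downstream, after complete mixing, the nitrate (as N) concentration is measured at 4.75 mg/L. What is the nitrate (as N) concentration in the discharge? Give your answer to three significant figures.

Mass balance: 19.60·1.400 + 4.250·Cₑ = 23.85·4.750
→ Cₑ = (23.85·4.750 − 19.60·1.400) / 4.250 = 20.20 mg/L.

20.2 mg/L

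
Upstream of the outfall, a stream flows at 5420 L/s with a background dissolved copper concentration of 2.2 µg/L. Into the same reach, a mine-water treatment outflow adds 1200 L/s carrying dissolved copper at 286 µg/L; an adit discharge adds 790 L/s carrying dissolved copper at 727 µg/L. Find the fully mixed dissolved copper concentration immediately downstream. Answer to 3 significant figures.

Mixed concentration C = ΣQC/ΣQ = (5420·2.200 + 1200·286.0 + 790.0·727.0) / 7410 = 929500/7410 = 125.4 µg/L.

125 µg/L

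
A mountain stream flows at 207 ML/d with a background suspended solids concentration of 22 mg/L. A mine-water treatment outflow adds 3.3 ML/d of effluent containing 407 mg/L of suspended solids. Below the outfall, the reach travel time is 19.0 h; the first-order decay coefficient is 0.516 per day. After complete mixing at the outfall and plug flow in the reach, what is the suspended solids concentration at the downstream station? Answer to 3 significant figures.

18.6 mg/L

Mass balance: C = (207.0·22.00 + 3.300·407.0) / 210.3 = 5897/210.3 = 28.04 mg/L.
Applying C = C₀e^(−kt): 28.04 × 0.6646 = 18.64 mg/L.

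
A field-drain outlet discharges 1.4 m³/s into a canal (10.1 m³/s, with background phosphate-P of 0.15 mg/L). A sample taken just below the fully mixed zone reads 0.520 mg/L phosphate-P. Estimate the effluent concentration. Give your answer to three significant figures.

3.19 mg/L

Mass balance: 10.10·0.1500 + 1.400·Cₑ = 11.50·0.5200
→ Cₑ = (11.50·0.5200 − 10.10·0.1500) / 1.400 = 3.189 mg/L.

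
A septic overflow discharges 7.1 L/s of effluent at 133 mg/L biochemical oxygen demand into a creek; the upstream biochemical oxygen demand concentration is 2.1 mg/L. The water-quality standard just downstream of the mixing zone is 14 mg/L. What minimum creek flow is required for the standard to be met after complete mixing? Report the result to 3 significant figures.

71.0 L/s

Set C_mix = 14: (Q·2.100 + 7.100·133.0) / (Q + 7.100) = 14
→ Q = 7.100·(133.0 − 14)/(14 − 2.100) = 71.00 L/s.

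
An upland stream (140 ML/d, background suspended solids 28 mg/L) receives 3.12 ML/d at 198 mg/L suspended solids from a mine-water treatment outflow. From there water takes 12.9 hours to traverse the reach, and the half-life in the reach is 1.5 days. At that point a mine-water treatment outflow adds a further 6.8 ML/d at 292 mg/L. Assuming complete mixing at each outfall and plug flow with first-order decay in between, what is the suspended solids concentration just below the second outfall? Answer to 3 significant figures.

Mass balance: C = (140.0·28.00 + 3.120·198.0) / 143.1 = 4538/143.1 = 31.71 mg/L; combined flow 143.1 ML/d.
Half-life 1.5 d → k = ln 2 / 1.5 = 0.4621 d⁻¹.
Applying C = C₀e^(−kt): 31.71 × 0.7801 = 24.73 mg/L.
Second outfall: C = (143.1·24.73 + 6.800·292.0)/149.9 = 36.86 mg/L.

36.9 mg/L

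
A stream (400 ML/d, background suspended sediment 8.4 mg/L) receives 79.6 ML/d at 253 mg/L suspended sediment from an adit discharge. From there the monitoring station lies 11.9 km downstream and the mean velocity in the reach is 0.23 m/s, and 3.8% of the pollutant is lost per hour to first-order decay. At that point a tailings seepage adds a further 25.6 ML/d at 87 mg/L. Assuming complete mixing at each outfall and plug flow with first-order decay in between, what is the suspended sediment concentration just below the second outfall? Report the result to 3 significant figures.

31.1 mg/L

Mixed concentration C = ΣQC/ΣQ = (400.0·8.400 + 79.60·253.0) / 479.6 = 23500/479.6 = 49.00 mg/L; combined flow 479.6 ML/d.
Travel time t = 11.9·1000 / 0.23 = 51740 s = 14.37 h.
3.8%/h lost → k = −ln(1 − 0.038) = 0.03874 h⁻¹.
After decay, C = 49.00 × e^(−kt) = 49.00 × 0.5730 = 28.08 mg/L.
At the second outfall, C = (479.6·28.08 + 25.60·87.00) / (479.6 + 25.60) = 31.06 mg/L.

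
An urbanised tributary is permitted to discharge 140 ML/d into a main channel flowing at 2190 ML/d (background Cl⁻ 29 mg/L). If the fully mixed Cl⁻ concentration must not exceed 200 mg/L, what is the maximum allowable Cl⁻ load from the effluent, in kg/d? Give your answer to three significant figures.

402000 kg/d

Mass balance at the limit: 2190·29.00 + 140.0·Cₑ = 2330·200 → Cₑ = 2875 mg/L.
140.0 ML/d = 1.620 m³/s. Load = 1.620 m³/s × 2875 g/m³ × 86 400 s/d = 402500 kg/d.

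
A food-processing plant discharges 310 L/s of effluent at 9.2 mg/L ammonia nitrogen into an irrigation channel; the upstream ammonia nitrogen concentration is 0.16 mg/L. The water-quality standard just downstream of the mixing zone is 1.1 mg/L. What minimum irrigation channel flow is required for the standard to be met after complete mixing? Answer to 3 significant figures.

2670 L/s

Set C_mix = 1.1: (Q·0.1600 + 310.0·9.200) / (Q + 310.0) = 1.1
→ Q = 310.0·(9.200 − 1.1)/(1.1 − 0.1600) = 2671 L/s.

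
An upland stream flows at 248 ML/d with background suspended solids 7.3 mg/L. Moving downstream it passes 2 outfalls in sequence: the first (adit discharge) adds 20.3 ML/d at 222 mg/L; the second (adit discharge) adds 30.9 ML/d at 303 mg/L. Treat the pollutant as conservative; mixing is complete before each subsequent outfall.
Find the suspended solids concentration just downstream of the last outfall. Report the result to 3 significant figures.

52.4 mg/L

Below outfall 1: Q → 268.3 ML/d, C = (248.0·7.300 + 20.30·222.0)/268.3 = 23.54 mg/L.
Below outfall 2: Q → 299.2 ML/d, C = (268.3·23.54 + 30.90·303.0)/299.2 = 52.41 mg/L.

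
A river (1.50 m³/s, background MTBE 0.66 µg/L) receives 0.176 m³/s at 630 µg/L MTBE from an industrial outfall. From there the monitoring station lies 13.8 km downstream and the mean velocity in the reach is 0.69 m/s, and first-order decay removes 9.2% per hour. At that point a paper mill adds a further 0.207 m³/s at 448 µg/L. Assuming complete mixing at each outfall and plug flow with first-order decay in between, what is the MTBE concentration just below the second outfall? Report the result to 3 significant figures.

84.0 µg/L

Flow-weighted average: C = (1.500·0.6600 + 0.1760·630.0) / 1.676 = 111.9/1.676 = 66.75 µg/L; combined flow 1.676 m³/s.
Travel time t = 13.8·1000 / 0.69 = 20000 s = 5.556 h.
9.2%/h lost → k = −ln(1 − 0.092) = 0.09651 h⁻¹.
First-order decay: C = 66.75·exp(−k·t) = 66.75·0.5850 = 39.05 µg/L.
At the second outfall, C = (1.676·39.05 + 0.2070·448.0) / (1.676 + 0.2070) = 84.00 µg/L.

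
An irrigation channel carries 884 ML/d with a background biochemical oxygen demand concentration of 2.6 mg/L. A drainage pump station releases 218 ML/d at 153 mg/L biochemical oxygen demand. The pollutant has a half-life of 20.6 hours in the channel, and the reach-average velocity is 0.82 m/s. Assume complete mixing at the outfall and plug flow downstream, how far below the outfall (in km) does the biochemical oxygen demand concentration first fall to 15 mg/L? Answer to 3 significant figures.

67.4 km

Mixed concentration C = ΣQC/ΣQ = (884.0·2.600 + 218.0·153.0) / 1102 = 35650/1102 = 32.35 mg/L.
Half-life 20.6 h → k = ln 2 / 20.6 = 0.03365 h⁻¹ = 0.8076 d⁻¹.
Set 32.35·exp(−k·t) = 15 → t = ln(32.35/15)/k = 82240 s = 22.84 h.
Distance = v·t = 0.82·82240 = 67430 m = 67.43 km.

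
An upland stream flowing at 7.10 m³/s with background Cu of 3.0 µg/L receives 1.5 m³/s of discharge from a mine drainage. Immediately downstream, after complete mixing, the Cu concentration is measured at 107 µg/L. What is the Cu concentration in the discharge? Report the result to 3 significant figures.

599 µg/L

Mass balance: 7.100·3.000 + 1.500·Cₑ = 8.600·107.0
→ Cₑ = (8.600·107.0 − 7.100·3.000) / 1.500 = 599.3 µg/L.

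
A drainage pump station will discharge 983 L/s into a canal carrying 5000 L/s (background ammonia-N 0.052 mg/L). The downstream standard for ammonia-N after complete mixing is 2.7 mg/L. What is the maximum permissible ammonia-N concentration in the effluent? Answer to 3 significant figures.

16.2 mg/L

At the limit, (Qr·Cr + Qe·Cₑ)/(Qr + Qe) = 2.7:
Cₑ = (5983·2.7 − 5000·0.05200) / 983.0 = 16.17 mg/L.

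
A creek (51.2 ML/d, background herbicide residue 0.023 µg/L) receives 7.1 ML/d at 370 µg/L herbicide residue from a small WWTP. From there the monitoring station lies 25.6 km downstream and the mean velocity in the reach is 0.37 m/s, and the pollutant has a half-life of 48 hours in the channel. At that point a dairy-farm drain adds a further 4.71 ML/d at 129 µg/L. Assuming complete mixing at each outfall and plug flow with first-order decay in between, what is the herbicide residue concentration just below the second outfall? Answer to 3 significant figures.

Flow-weighted average: C = (51.20·0.02300 + 7.100·370.0) / 58.30 = 2628/58.30 = 45.08 µg/L; combined flow 58.30 ML/d.
Travel time t = 25.6·1000 / 0.37 = 69190 s = 19.22 h.
Half-life 48 h → k = ln 2 / 48 = 0.01444 h⁻¹ = 0.3466 d⁻¹.
After decay, C = 45.08 × e^(−kt) = 45.08 × 0.7576 = 34.15 µg/L.
At the second outfall, C = (58.30·34.15 + 4.710·129.0) / (58.30 + 4.710) = 41.24 µg/L.

41.2 µg/L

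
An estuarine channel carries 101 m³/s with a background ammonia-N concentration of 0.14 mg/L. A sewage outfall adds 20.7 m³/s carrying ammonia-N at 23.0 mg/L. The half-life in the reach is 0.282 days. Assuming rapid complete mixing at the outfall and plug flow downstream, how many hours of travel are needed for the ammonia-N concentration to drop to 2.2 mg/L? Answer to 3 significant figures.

After mixing, C = (101.0·0.1400 + 20.70·23.00) / 121.7 = 490.2/121.7 = 4.028 mg/L.
Half-life 0.282 d → k = ln 2 / 0.282 = 2.458 d⁻¹.
4.028·exp(−k·t) = 2.2 → t = ln(4.028/2.2)/k = 21260 s = 5.906 h.

5.91 h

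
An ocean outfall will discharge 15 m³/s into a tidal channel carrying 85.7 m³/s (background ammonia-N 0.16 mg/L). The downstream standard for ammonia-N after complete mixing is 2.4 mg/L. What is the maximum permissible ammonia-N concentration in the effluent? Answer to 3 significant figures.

15.2 mg/L

At the limit, (Qr·Cr + Qe·Cₑ)/(Qr + Qe) = 2.4:
Cₑ = (100.7·2.4 − 85.70·0.1600) / 15.00 = 15.20 mg/L.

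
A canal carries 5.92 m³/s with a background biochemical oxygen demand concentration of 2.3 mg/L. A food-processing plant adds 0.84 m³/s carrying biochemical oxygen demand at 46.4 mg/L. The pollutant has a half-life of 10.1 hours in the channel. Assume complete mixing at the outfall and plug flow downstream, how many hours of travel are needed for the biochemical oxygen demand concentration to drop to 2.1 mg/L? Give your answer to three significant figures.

Mass balance: C = (5.920·2.300 + 0.8400·46.40) / 6.760 = 52.59/6.760 = 7.780 mg/L.
Half-life 10.1 h → k = ln 2 / 10.1 = 0.06863 h⁻¹ = 1.647 d⁻¹.
7.780·exp(−k·t) = 2.1 → t = ln(7.780/2.1)/k = 68700 s = 19.08 h.

19.1 h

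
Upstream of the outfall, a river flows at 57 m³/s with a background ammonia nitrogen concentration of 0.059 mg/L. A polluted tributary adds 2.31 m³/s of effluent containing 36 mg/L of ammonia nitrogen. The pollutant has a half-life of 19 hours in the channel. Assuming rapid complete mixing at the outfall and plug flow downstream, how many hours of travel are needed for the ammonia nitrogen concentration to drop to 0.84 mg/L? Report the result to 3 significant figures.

Conservation of mass: C = (57.00·0.05900 + 2.310·36.00) / 59.31 = 86.52/59.31 = 1.459 mg/L.
Half-life 19 h → k = ln 2 / 19 = 0.03648 h⁻¹ = 0.8756 d⁻¹.
1.459·exp(−k·t) = 0.84 → t = ln(1.459/0.84)/k = 54470 s = 15.13 h.

15.1 h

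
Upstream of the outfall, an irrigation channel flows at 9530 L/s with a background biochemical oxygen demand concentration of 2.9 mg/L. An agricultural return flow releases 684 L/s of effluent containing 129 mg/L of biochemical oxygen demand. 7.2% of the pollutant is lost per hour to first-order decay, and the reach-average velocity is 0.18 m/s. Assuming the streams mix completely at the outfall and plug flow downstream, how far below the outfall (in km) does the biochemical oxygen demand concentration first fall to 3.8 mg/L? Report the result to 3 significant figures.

Flow-weighted average: C = (9530·2.900 + 684.0·129.0) / 10210 = 115900/10210 = 11.34 mg/L.
7.2%/h lost → k = −ln(1 − 0.072) = 0.07472 h⁻¹.
Set 11.34·exp(−k·t) = 3.8 → t = ln(11.34/3.8)/k = 52690 s = 14.64 h.
Distance = v·t = 0.18·52690 = 9485 m = 9.485 km.

9.48 km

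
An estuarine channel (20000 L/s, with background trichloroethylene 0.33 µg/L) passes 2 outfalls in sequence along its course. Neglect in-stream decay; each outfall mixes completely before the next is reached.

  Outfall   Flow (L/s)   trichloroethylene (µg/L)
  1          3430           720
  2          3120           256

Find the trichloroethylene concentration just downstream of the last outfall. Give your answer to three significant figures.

Outfall 1: combined Q = 23430 L/s; C = (20000·0.3300 + 3430·720.0)/23430 = 105.7 µg/L.
Outfall 2: combined Q = 26550 L/s; C = (23430·105.7 + 3120·256.0)/26550 = 123.3 µg/L.

123 µg/L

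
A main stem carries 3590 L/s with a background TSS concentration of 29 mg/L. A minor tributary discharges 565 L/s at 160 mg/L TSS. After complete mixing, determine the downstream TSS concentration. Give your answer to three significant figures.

Mixed concentration C = ΣQC/ΣQ = (3590·29.00 + 565.0·160.0) / 4155 = 194500/4155 = 46.81 mg/L.

46.8 mg/L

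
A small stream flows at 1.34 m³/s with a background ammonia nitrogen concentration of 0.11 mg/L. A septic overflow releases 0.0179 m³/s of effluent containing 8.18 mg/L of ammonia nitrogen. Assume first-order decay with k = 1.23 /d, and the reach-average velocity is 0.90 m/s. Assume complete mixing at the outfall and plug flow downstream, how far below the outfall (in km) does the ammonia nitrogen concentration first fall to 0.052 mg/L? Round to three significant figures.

90.1 km

After mixing, C = (1.340·0.1100 + 0.01790·8.180) / 1.358 = 0.2938/1.358 = 0.2164 mg/L.
Set 0.2164·exp(−k·t) = 0.052 → t = ln(0.2164/0.052)/k = 100200 s = 27.82 h.
Distance = v·t = 0.90·100200 = 90140 m = 90.14 km.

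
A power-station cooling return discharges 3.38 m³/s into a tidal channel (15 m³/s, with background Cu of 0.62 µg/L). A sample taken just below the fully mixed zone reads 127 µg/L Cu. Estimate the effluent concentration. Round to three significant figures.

Mass balance: 15.00·0.6200 + 3.380·Cₑ = 18.38·127.0
→ Cₑ = (18.38·127.0 − 15.00·0.6200) / 3.380 = 687.9 µg/L.

688 µg/L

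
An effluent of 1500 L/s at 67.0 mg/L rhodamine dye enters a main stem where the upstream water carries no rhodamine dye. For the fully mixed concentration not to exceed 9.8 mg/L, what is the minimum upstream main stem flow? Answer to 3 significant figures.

Set C_mix = 9.8: (Q·0 + 1500·67.00) / (Q + 1500) = 9.8
→ Q = 1500·(67.00 − 9.8)/(9.8 − 0) = 8755 L/s.

8760 L/s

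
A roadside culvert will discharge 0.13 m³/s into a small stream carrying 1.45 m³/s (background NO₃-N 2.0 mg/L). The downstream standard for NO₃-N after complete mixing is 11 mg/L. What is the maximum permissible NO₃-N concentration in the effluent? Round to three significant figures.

At the limit, (Qr·Cr + Qe·Cₑ)/(Qr + Qe) = 11:
Cₑ = (1.580·11 − 1.450·2.000) / 0.1300 = 111.4 mg/L.

111 mg/L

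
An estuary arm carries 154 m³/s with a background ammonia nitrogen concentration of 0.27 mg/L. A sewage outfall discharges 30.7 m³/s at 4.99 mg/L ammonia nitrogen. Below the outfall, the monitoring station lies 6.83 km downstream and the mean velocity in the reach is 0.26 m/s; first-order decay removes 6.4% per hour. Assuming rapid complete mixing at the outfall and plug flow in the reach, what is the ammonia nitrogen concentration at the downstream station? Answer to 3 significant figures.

0.651 mg/L

Flow-weighted average: C = (154.0·0.2700 + 30.70·4.990) / 184.7 = 194.8/184.7 = 1.055 mg/L.
Travel time t = 6.83·1000 / 0.26 = 26270 s = 7.297 h.
6.4%/h lost → k = −ln(1 − 0.064) = 0.06614 h⁻¹.
Decay over the reach: 1.055·exp(−kt) = 1.055·0.6172 = 0.6508 mg/L.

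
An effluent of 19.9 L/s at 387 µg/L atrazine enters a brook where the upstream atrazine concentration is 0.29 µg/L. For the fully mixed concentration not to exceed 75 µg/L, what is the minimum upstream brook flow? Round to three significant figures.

83.1 L/s

Set C_mix = 75: (Q·0.2900 + 19.90·387.0) / (Q + 19.90) = 75
→ Q = 19.90·(387.0 − 75)/(75 − 0.2900) = 83.11 L/s.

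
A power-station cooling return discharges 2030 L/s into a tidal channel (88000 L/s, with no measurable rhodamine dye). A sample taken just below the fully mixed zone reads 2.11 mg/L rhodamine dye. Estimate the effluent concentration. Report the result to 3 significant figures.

93.6 mg/L

Mass balance: 88000·0 + 2030·Cₑ = 90030·2.110
→ Cₑ = (90030·2.110 − 88000·0) / 2030 = 93.58 mg/L.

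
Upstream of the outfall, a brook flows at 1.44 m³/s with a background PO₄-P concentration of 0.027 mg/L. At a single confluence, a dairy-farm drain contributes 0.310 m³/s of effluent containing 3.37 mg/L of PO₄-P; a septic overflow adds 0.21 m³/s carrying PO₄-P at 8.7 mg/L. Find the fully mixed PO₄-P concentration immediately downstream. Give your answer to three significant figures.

After mixing, C = (1.440·0.02700 + 0.3100·3.370 + 0.2100·8.700) / 1.960 = 2.911/1.960 = 1.485 mg/L.

1.48 mg/L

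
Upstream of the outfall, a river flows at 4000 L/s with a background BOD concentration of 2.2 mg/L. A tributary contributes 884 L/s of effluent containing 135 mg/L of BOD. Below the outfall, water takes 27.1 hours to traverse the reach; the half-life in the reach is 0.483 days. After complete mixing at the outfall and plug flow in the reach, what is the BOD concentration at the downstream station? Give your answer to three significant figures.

Flow-weighted average: C = (4000·2.200 + 884.0·135.0) / 4884 = 128100/4884 = 26.24 mg/L.
Half-life 0.483 d → k = ln 2 / 0.483 = 1.435 d⁻¹.
First-order decay: C = 26.24·exp(−k·t) = 26.24·0.1978 = 5.190 mg/L.

5.19 mg/L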